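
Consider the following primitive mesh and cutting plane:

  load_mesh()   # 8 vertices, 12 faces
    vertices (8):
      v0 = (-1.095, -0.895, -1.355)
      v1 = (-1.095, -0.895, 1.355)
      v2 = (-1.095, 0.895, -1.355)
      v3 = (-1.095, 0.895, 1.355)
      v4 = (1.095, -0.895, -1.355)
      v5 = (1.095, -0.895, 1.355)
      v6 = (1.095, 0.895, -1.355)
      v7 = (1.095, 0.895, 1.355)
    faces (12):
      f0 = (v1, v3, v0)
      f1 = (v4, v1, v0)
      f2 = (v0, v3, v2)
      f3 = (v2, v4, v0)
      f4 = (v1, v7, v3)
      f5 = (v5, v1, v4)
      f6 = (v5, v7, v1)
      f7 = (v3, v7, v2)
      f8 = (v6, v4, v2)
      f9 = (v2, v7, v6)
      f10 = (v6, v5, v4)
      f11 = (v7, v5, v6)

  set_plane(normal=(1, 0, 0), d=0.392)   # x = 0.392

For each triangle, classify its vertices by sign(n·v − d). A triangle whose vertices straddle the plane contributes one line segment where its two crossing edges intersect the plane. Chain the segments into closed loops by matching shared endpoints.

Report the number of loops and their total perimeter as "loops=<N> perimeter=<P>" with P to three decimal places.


Straddling triangles (8 of 12):
  (v4,v1,v0) [+--] → (0.392, -0.895, -0.485078)–(0.392, -0.895, -1.355)  len=0.8699
  (v2,v4,v0) [-+-] → (0.392, -0.320402, -1.355)–(0.392, -0.895, -1.355)  len=0.5746
  (v1,v7,v3) [-+-] → (0.392, 0.320402, 1.355)–(0.392, 0.895, 1.355)  len=0.5746
  (v5,v1,v4) [+-+] → (0.392, -0.895, 1.355)–(0.392, -0.895, -0.485078)  len=1.8401
  (v5,v7,v1) [++-] → (0.392, 0.320402, 1.355)–(0.392, -0.895, 1.355)  len=1.2154
  (v3,v7,v2) [-+-] → (0.392, 0.895, 1.355)–(0.392, 0.895, 0.485078)  len=0.8699
  (v6,v4,v2) [++-] → (0.392, -0.320402, -1.355)–(0.392, 0.895, -1.355)  len=1.2154
  (v2,v7,v6) [-++] → (0.392, 0.895, 0.485078)–(0.392, 0.895, -1.355)  len=1.8401

Chained into 1 loop(s):
  loop 1: 8 segments, perimeter = 9.0000
Total perimeter = 9.000

loops=1 perimeter=9.000


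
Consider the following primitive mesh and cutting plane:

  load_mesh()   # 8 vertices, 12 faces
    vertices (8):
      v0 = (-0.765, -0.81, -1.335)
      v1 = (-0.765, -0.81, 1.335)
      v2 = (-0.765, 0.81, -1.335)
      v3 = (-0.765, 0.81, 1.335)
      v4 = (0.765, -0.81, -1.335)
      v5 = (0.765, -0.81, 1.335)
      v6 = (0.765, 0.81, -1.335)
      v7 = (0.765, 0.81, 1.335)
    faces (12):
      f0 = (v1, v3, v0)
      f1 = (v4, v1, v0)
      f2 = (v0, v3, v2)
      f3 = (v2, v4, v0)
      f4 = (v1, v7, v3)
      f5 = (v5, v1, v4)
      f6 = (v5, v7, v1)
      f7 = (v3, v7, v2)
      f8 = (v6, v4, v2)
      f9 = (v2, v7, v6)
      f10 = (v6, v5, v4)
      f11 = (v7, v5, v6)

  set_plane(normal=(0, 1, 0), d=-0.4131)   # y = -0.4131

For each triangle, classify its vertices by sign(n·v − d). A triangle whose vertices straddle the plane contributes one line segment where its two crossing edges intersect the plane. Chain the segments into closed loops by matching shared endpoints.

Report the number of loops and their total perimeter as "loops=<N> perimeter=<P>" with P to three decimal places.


loops=1 perimeter=8.400

Straddling triangles (8 of 12):
  (v1,v3,v0) [-+-] → (-0.765, -0.4131, 1.335)–(-0.765, -0.4131, -0.68085)  len=2.0158
  (v0,v3,v2) [-++] → (-0.765, -0.4131, -0.68085)–(-0.765, -0.4131, -1.335)  len=0.6542
  (v2,v4,v0) [+--] → (0.39015, -0.4131, -1.335)–(-0.765, -0.4131, -1.335)  len=1.1552
  (v1,v7,v3) [-++] → (-0.39015, -0.4131, 1.335)–(-0.765, -0.4131, 1.335)  len=0.3749
  (v5,v7,v1) [-+-] → (0.765, -0.4131, 1.335)–(-0.39015, -0.4131, 1.335)  len=1.1552
  (v6,v4,v2) [+-+] → (0.765, -0.4131, -1.335)–(0.39015, -0.4131, -1.335)  len=0.3749
  (v6,v5,v4) [+--] → (0.765, -0.4131, 0.68085)–(0.765, -0.4131, -1.335)  len=2.0158
  (v7,v5,v6) [+-+] → (0.765, -0.4131, 1.335)–(0.765, -0.4131, 0.68085)  len=0.6542

Chained into 1 loop(s):
  loop 1: 8 segments, perimeter = 8.4000
Total perimeter = 8.400


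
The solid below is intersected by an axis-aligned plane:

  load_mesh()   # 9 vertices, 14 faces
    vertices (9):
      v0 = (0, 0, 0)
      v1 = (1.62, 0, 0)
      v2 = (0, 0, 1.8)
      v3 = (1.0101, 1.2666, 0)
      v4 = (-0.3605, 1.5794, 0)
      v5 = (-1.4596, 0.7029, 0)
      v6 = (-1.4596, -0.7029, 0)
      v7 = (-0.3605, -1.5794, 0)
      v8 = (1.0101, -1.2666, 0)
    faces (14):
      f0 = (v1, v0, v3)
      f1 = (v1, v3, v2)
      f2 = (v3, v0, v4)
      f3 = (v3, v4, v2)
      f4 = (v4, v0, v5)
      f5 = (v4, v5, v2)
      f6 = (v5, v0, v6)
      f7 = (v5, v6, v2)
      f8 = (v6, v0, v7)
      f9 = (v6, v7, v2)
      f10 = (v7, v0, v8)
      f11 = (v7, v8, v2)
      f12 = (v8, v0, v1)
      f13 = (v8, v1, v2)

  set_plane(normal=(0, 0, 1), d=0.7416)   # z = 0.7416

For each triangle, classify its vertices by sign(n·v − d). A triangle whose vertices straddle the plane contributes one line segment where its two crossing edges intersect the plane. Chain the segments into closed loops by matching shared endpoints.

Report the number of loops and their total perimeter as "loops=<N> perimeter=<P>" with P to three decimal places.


Straddling triangles (7 of 14):
  (v1,v3,v2) [--+] → (0.593939, 0.744761, 0.7416)–(0.95256, 0, 0.7416)  len=0.8266
  (v3,v4,v2) [--+] → (-0.211974, 0.928687, 0.7416)–(0.593939, 0.744761, 0.7416)  len=0.8266
  (v4,v5,v2) [--+] → (-0.858245, 0.413305, 0.7416)–(-0.211974, 0.928687, 0.7416)  len=0.8266
  (v5,v6,v2) [--+] → (-0.858245, -0.413305, 0.7416)–(-0.858245, 0.413305, 0.7416)  len=0.8266
  (v6,v7,v2) [--+] → (-0.211974, -0.928687, 0.7416)–(-0.858245, -0.413305, 0.7416)  len=0.8266
  (v7,v8,v2) [--+] → (0.593939, -0.744761, 0.7416)–(-0.211974, -0.928687, 0.7416)  len=0.8266
  (v8,v1,v2) [--+] → (0.95256, 0, 0.7416)–(0.593939, -0.744761, 0.7416)  len=0.8266

Chained into 1 loop(s):
  loop 1: 7 segments, perimeter = 5.7863
Total perimeter = 5.786

loops=1 perimeter=5.786


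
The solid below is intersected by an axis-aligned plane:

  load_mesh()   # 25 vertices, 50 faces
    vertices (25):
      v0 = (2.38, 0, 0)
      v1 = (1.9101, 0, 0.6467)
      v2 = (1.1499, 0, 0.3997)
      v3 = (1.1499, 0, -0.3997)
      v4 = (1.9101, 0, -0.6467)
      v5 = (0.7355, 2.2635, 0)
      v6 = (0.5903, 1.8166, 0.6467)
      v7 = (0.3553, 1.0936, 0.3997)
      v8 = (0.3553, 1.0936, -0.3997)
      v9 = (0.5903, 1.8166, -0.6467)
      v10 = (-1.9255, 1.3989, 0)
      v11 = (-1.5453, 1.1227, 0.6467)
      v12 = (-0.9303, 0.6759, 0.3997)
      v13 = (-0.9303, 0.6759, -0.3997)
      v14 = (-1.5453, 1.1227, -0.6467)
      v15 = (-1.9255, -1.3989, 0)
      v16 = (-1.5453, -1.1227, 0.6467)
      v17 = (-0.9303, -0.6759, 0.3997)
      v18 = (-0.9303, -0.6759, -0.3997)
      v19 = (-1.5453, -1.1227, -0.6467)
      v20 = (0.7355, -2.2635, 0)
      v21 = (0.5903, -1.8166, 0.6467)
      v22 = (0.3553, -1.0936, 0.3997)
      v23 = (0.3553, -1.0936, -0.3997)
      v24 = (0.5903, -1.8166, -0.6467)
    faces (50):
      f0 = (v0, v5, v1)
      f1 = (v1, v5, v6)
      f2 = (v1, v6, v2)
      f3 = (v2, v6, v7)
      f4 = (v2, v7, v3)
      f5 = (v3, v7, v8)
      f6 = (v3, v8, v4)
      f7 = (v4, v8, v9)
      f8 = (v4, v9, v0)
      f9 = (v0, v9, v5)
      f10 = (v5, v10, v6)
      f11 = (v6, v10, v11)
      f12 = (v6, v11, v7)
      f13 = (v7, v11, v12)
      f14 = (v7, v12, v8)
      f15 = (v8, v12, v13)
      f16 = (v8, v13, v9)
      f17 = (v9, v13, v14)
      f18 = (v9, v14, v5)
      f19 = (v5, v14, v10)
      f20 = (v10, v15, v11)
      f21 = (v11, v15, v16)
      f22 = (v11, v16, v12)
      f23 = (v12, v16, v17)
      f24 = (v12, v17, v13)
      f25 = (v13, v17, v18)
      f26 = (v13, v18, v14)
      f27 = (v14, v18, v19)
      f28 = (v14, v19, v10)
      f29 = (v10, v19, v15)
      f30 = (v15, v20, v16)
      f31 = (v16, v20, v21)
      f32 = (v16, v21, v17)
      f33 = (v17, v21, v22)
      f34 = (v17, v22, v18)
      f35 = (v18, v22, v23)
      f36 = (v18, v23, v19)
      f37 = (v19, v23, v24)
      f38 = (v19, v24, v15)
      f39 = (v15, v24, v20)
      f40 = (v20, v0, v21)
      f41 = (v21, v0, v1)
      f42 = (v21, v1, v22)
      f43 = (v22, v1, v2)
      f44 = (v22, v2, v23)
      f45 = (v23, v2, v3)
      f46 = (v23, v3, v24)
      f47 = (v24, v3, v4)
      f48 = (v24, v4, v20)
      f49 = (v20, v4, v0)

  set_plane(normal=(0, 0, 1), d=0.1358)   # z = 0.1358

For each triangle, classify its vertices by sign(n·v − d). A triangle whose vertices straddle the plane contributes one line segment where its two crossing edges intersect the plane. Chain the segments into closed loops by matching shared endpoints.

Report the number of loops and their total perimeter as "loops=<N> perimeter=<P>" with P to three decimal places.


loops=2 perimeter=20.168

Straddling triangles (20 of 50):
  (v0,v5,v1) [--+] → (0.982153, 1.78819, 0.1358)–(2.28133, 0, 0.1358)  len=2.2103
  (v1,v5,v6) [+-+] → (0.982153, 1.78819, 0.1358)–(0.70501, 2.16966, 0.1358)  len=0.4715
  (v2,v7,v3) [++-] → (0.617615, 0.732578, 0.1358)–(1.1499, 0, 0.1358)  len=0.9055
  (v3,v7,v8) [-+-] → (0.617615, 0.732578, 0.1358)–(0.3553, 1.0936, 0.1358)  len=0.4463
  (v5,v10,v6) [--+] → (-1.39721, 1.48661, 0.1358)–(0.70501, 2.16966, 0.1358)  len=2.2104
  (v6,v10,v11) [+-+] → (-1.39721, 1.48661, 0.1358)–(-1.84566, 1.3409, 0.1358)  len=0.4715
  (v7,v12,v8) [++-] → (-0.505894, 0.813792, 0.1358)–(0.3553, 1.0936, 0.1358)  len=0.9055
  (v8,v12,v13) [-+-] → (-0.505894, 0.813792, 0.1358)–(-0.9303, 0.6759, 0.1358)  len=0.4462
  (v10,v15,v11) [--+] → (-1.84566, -0.869391, 0.1358)–(-1.84566, 1.3409, 0.1358)  len=2.2103
  (v11,v15,v16) [+-+] → (-1.84566, -0.869391, 0.1358)–(-1.84566, -1.3409, 0.1358)  len=0.4715
  (v12,v17,v13) [++-] → (-0.9303, -0.22964, 0.1358)–(-0.9303, 0.6759, 0.1358)  len=0.9055
  (v13,v17,v18) [-+-] → (-0.9303, -0.22964, 0.1358)–(-0.9303, -0.6759, 0.1358)  len=0.4463
  (v15,v20,v16) [--+] → (0.256557, -2.02394, 0.1358)–(-1.84566, -1.3409, 0.1358)  len=2.2104
  (v16,v20,v21) [+-+] → (0.256557, -2.02394, 0.1358)–(0.70501, -2.16966, 0.1358)  len=0.4715
  (v17,v22,v18) [++-] → (-0.0691056, -0.955708, 0.1358)–(-0.9303, -0.6759, 0.1358)  len=0.9055
  (v18,v22,v23) [-+-] → (-0.0691056, -0.955708, 0.1358)–(0.3553, -1.0936, 0.1358)  len=0.4462
  (v20,v0,v21) [--+] → (2.00418, -0.381466, 0.1358)–(0.70501, -2.16966, 0.1358)  len=2.2103
  (v21,v0,v1) [+-+] → (2.00418, -0.381466, 0.1358)–(2.28133, 0, 0.1358)  len=0.4715
  (v22,v2,v23) [++-] → (0.887585, -0.361022, 0.1358)–(0.3553, -1.0936, 0.1358)  len=0.9055
  (v23,v2,v3) [-+-] → (0.887585, -0.361022, 0.1358)–(1.1499, 0, 0.1358)  len=0.4463

Chained into 2 loop(s):
  loop 1: 10 segments, perimeter = 13.4093
  loop 2: 10 segments, perimeter = 6.7589
Total perimeter = 20.168


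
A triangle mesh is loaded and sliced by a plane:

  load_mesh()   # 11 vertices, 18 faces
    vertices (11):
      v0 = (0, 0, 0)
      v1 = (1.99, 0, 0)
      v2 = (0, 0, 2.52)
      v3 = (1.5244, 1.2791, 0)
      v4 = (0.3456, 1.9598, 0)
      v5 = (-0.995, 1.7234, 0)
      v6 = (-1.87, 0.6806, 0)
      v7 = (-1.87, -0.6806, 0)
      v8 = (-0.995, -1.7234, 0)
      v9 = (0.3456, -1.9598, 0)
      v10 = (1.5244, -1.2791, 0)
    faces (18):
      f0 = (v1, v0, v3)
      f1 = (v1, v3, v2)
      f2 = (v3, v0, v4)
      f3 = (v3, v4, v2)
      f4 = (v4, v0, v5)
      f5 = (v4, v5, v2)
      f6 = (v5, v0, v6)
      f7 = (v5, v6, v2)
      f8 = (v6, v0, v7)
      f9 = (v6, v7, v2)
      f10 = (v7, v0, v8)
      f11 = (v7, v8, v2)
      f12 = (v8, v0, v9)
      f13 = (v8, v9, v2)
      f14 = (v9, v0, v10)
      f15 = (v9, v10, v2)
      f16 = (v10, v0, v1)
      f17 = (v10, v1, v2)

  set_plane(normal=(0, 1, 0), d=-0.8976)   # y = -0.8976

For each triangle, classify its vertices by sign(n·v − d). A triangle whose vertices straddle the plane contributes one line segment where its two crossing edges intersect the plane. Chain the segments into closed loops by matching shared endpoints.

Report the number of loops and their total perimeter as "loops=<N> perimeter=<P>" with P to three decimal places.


loops=1 perimeter=7.784

Straddling triangles (8 of 18):
  (v7,v0,v8) [++-] → (-0.518227, -0.8976, 0)–(-1.68792, -0.8976, 0)  len=1.1697
  (v7,v8,v2) [+-+] → (-1.68792, -0.8976, 0)–(-0.518227, -0.8976, 1.20751)  len=1.6811
  (v8,v0,v9) [-+-] → (-0.518227, -0.8976, 0)–(0.158287, -0.8976, 0)  len=0.6765
  (v8,v9,v2) [--+] → (0.158287, -0.8976, 1.36583)–(-0.518227, -0.8976, 1.20751)  len=0.6948
  (v9,v0,v10) [-+-] → (0.158287, -0.8976, 0)–(1.06974, -0.8976, 0)  len=0.9115
  (v9,v10,v2) [--+] → (1.06974, -0.8976, 0.751607)–(0.158287, -0.8976, 1.36583)  len=1.0991
  (v10,v0,v1) [-++] → (1.06974, -0.8976, 0)–(1.66327, -0.8976, 0)  len=0.5935
  (v10,v1,v2) [-++] → (1.66327, -0.8976, 0)–(1.06974, -0.8976, 0.751607)  len=0.9577

Chained into 1 loop(s):
  loop 1: 8 segments, perimeter = 7.7839
Total perimeter = 7.784


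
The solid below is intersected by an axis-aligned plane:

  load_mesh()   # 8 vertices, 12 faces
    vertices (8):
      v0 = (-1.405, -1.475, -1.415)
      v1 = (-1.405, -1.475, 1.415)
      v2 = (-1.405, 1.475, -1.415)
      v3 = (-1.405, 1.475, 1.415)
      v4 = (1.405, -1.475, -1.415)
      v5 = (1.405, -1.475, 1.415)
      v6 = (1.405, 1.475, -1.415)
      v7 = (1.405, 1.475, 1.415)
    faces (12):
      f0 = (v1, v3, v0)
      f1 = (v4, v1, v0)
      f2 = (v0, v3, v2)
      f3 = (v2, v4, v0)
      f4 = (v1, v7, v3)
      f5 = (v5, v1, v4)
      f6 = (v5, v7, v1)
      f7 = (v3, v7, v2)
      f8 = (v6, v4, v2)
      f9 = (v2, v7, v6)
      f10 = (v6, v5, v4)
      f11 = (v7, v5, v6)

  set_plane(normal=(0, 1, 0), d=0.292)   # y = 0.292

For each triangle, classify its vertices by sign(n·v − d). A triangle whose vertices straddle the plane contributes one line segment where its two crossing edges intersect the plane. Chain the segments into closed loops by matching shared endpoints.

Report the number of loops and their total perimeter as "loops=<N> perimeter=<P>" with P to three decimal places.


loops=1 perimeter=11.280

Straddling triangles (8 of 12):
  (v1,v3,v0) [-+-] → (-1.405, 0.292, 1.415)–(-1.405, 0.292, 0.280122)  len=1.1349
  (v0,v3,v2) [-++] → (-1.405, 0.292, 0.280122)–(-1.405, 0.292, -1.415)  len=1.6951
  (v2,v4,v0) [+--] → (-0.278142, 0.292, -1.415)–(-1.405, 0.292, -1.415)  len=1.1269
  (v1,v7,v3) [-++] → (0.278142, 0.292, 1.415)–(-1.405, 0.292, 1.415)  len=1.6831
  (v5,v7,v1) [-+-] → (1.405, 0.292, 1.415)–(0.278142, 0.292, 1.415)  len=1.1269
  (v6,v4,v2) [+-+] → (1.405, 0.292, -1.415)–(-0.278142, 0.292, -1.415)  len=1.6831
  (v6,v5,v4) [+--] → (1.405, 0.292, -0.280122)–(1.405, 0.292, -1.415)  len=1.1349
  (v7,v5,v6) [+-+] → (1.405, 0.292, 1.415)–(1.405, 0.292, -0.280122)  len=1.6951

Chained into 1 loop(s):
  loop 1: 8 segments, perimeter = 11.2800
Total perimeter = 11.280


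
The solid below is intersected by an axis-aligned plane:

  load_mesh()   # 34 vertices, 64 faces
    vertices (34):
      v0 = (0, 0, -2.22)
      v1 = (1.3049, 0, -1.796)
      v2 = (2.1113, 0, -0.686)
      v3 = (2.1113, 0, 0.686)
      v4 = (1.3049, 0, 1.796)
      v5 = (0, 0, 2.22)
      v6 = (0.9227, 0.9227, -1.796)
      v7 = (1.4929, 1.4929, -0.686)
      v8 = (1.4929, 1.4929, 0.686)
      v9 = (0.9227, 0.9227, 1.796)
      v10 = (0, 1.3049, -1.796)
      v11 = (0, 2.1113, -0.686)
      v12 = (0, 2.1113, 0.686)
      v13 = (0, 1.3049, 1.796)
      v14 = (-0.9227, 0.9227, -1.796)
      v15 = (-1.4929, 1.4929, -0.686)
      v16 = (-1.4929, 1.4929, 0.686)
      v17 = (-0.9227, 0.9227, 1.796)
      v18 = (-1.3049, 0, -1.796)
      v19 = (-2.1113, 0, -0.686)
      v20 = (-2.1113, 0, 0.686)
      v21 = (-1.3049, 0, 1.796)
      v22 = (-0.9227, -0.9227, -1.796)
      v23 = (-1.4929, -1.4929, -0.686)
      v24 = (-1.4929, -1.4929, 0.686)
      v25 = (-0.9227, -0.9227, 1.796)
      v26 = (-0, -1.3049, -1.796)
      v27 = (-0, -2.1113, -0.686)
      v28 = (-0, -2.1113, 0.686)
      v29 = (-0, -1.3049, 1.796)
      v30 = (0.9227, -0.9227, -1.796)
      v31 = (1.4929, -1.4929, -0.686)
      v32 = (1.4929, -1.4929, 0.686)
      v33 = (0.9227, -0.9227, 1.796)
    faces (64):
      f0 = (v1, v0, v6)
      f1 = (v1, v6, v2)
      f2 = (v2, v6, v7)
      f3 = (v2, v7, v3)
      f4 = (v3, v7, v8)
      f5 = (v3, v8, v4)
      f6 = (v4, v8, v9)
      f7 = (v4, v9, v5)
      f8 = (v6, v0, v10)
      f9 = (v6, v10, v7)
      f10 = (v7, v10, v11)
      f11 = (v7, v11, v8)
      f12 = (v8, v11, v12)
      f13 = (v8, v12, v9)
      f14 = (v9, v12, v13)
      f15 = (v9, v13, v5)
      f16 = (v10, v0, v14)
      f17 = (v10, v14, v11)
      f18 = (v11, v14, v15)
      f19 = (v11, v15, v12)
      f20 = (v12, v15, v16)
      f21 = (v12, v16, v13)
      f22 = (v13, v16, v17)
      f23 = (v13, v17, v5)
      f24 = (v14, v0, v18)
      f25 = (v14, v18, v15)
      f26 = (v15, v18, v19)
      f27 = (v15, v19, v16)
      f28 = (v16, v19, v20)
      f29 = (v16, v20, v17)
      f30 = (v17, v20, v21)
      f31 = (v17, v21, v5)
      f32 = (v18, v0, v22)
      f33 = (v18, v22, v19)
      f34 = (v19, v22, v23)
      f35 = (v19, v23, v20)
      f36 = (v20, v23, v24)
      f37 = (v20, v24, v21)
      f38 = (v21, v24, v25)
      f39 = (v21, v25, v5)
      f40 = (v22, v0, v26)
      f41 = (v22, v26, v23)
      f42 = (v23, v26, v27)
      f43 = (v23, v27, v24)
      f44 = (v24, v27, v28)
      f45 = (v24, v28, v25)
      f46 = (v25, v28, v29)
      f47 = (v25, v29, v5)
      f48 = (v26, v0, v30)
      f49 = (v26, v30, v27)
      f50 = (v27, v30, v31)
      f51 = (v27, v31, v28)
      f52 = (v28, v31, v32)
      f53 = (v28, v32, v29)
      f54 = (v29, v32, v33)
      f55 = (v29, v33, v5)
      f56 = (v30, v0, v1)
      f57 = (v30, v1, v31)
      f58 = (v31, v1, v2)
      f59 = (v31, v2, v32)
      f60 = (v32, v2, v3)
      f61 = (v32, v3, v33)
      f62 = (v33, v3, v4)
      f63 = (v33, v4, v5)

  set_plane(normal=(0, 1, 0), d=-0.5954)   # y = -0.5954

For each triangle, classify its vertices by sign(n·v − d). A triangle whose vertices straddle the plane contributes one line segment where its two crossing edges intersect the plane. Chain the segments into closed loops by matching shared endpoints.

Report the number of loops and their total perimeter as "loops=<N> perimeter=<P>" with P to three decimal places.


loops=1 perimeter=12.582

Straddling triangles (20 of 64):
  (v18,v0,v22) [++-] → (-0.5954, -0.5954, -1.9464)–(-1.05827, -0.5954, -1.796)  len=0.4867
  (v18,v22,v19) [+-+] → (-1.05827, -0.5954, -1.796)–(-1.34432, -0.5954, -1.40226)  len=0.4867
  (v19,v22,v23) [+--] → (-1.34432, -0.5954, -1.40226)–(-1.86467, -0.5954, -0.686)  len=0.8853
  (v19,v23,v20) [+-+] → (-1.86467, -0.5954, -0.686)–(-1.86467, -0.5954, 0.138817)  len=0.8248
  (v20,v23,v24) [+--] → (-1.86467, -0.5954, 0.138817)–(-1.86467, -0.5954, 0.686)  len=0.5472
  (v20,v24,v21) [+-+] → (-1.86467, -0.5954, 0.686)–(-1.37988, -0.5954, 1.35331)  len=0.8248
  (v21,v24,v25) [+--] → (-1.37988, -0.5954, 1.35331)–(-1.05827, -0.5954, 1.796)  len=0.5472
  (v21,v25,v5) [+-+] → (-1.05827, -0.5954, 1.796)–(-0.5954, -0.5954, 1.9464)  len=0.4867
  (v22,v0,v26) [-+-] → (-0.5954, -0.5954, -1.9464)–(0, -0.5954, -2.02654)  len=0.6008
  (v25,v29,v5) [--+] → (0, -0.5954, 2.02654)–(-0.5954, -0.5954, 1.9464)  len=0.6008
  (v26,v0,v30) [-+-] → (0, -0.5954, -2.02654)–(0.5954, -0.5954, -1.9464)  len=0.6008
  (v29,v33,v5) [--+] → (0.5954, -0.5954, 1.9464)–(0, -0.5954, 2.02654)  len=0.6008
  (v30,v0,v1) [-++] → (0.5954, -0.5954, -1.9464)–(1.05827, -0.5954, -1.796)  len=0.4867
  (v30,v1,v31) [-+-] → (1.05827, -0.5954, -1.796)–(1.37988, -0.5954, -1.35331)  len=0.5472
  (v31,v1,v2) [-++] → (1.37988, -0.5954, -1.35331)–(1.86467, -0.5954, -0.686)  len=0.8248
  (v31,v2,v32) [-+-] → (1.86467, -0.5954, -0.686)–(1.86467, -0.5954, -0.138817)  len=0.5472
  (v32,v2,v3) [-++] → (1.86467, -0.5954, -0.138817)–(1.86467, -0.5954, 0.686)  len=0.8248
  (v32,v3,v33) [-+-] → (1.86467, -0.5954, 0.686)–(1.34432, -0.5954, 1.40226)  len=0.8853
  (v33,v3,v4) [-++] → (1.34432, -0.5954, 1.40226)–(1.05827, -0.5954, 1.796)  len=0.4867
  (v33,v4,v5) [-++] → (1.05827, -0.5954, 1.796)–(0.5954, -0.5954, 1.9464)  len=0.4867

Chained into 1 loop(s):
  loop 1: 20 segments, perimeter = 12.5818
Total perimeter = 12.582


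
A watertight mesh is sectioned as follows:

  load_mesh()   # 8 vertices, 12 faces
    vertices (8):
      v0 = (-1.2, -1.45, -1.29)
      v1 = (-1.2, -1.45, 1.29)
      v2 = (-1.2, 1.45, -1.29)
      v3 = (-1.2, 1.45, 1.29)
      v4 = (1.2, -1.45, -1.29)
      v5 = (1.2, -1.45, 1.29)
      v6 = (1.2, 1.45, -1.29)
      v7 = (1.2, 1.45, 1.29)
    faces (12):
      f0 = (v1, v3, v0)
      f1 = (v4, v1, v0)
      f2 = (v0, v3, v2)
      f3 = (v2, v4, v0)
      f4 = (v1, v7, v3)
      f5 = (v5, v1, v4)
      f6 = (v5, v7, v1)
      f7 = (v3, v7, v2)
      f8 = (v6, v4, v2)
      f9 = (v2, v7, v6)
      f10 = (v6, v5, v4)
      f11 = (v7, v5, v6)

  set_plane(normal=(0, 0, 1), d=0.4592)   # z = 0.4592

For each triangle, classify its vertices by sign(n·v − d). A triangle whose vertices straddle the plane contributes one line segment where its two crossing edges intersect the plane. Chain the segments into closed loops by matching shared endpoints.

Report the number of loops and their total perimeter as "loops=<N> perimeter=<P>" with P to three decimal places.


Straddling triangles (8 of 12):
  (v1,v3,v0) [++-] → (-1.2, 0.516155, 0.4592)–(-1.2, -1.45, 0.4592)  len=1.9662
  (v4,v1,v0) [-+-] → (-0.427163, -1.45, 0.4592)–(-1.2, -1.45, 0.4592)  len=0.7728
  (v0,v3,v2) [-+-] → (-1.2, 0.516155, 0.4592)–(-1.2, 1.45, 0.4592)  len=0.9338
  (v5,v1,v4) [++-] → (-0.427163, -1.45, 0.4592)–(1.2, -1.45, 0.4592)  len=1.6272
  (v3,v7,v2) [++-] → (0.427163, 1.45, 0.4592)–(-1.2, 1.45, 0.4592)  len=1.6272
  (v2,v7,v6) [-+-] → (0.427163, 1.45, 0.4592)–(1.2, 1.45, 0.4592)  len=0.7728
  (v6,v5,v4) [-+-] → (1.2, -0.516155, 0.4592)–(1.2, -1.45, 0.4592)  len=0.9338
  (v7,v5,v6) [++-] → (1.2, -0.516155, 0.4592)–(1.2, 1.45, 0.4592)  len=1.9662

Chained into 1 loop(s):
  loop 1: 8 segments, perimeter = 10.6000
Total perimeter = 10.600

loops=1 perimeter=10.600


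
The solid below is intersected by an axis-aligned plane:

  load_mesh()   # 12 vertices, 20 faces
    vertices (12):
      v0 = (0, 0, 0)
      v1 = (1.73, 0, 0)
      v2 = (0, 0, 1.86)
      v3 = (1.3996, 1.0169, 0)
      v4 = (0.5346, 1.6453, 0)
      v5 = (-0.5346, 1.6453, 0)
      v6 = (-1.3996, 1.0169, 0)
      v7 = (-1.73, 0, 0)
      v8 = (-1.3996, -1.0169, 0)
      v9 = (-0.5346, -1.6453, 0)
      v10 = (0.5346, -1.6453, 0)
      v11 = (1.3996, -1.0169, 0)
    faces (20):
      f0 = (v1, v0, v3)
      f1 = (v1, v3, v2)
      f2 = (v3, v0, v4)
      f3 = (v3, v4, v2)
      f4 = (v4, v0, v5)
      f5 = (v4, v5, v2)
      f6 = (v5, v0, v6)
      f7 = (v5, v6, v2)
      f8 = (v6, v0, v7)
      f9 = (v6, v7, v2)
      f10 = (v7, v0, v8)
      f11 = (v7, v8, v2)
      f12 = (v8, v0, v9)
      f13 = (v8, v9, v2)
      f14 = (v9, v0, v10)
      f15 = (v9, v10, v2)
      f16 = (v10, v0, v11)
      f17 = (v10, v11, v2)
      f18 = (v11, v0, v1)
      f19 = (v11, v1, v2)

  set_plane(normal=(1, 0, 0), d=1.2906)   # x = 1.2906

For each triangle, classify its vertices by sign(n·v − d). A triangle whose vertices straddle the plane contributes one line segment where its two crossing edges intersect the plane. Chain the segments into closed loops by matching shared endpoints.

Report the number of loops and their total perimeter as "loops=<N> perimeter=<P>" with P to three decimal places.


Straddling triangles (8 of 20):
  (v1,v0,v3) [+-+] → (1.2906, 0, 0)–(1.2906, 0.937704, 0)  len=0.9377
  (v1,v3,v2) [++-] → (1.2906, 0.937704, 0.144856)–(1.2906, 0, 0.472418)  len=0.9933
  (v3,v0,v4) [+--] → (1.2906, 0.937704, 0)–(1.2906, 1.09609, 0)  len=0.1584
  (v3,v4,v2) [+--] → (1.2906, 1.09609, 0)–(1.2906, 0.937704, 0.144856)  len=0.2146
  (v10,v0,v11) [--+] → (1.2906, -0.937704, 0)–(1.2906, -1.09609, 0)  len=0.1584
  (v10,v11,v2) [-+-] → (1.2906, -1.09609, 0)–(1.2906, -0.937704, 0.144856)  len=0.2146
  (v11,v0,v1) [+-+] → (1.2906, -0.937704, 0)–(1.2906, 0, 0)  len=0.9377
  (v11,v1,v2) [++-] → (1.2906, 0, 0.472418)–(1.2906, -0.937704, 0.144856)  len=0.9933

Chained into 1 loop(s):
  loop 1: 8 segments, perimeter = 4.6080
Total perimeter = 4.608

loops=1 perimeter=4.608


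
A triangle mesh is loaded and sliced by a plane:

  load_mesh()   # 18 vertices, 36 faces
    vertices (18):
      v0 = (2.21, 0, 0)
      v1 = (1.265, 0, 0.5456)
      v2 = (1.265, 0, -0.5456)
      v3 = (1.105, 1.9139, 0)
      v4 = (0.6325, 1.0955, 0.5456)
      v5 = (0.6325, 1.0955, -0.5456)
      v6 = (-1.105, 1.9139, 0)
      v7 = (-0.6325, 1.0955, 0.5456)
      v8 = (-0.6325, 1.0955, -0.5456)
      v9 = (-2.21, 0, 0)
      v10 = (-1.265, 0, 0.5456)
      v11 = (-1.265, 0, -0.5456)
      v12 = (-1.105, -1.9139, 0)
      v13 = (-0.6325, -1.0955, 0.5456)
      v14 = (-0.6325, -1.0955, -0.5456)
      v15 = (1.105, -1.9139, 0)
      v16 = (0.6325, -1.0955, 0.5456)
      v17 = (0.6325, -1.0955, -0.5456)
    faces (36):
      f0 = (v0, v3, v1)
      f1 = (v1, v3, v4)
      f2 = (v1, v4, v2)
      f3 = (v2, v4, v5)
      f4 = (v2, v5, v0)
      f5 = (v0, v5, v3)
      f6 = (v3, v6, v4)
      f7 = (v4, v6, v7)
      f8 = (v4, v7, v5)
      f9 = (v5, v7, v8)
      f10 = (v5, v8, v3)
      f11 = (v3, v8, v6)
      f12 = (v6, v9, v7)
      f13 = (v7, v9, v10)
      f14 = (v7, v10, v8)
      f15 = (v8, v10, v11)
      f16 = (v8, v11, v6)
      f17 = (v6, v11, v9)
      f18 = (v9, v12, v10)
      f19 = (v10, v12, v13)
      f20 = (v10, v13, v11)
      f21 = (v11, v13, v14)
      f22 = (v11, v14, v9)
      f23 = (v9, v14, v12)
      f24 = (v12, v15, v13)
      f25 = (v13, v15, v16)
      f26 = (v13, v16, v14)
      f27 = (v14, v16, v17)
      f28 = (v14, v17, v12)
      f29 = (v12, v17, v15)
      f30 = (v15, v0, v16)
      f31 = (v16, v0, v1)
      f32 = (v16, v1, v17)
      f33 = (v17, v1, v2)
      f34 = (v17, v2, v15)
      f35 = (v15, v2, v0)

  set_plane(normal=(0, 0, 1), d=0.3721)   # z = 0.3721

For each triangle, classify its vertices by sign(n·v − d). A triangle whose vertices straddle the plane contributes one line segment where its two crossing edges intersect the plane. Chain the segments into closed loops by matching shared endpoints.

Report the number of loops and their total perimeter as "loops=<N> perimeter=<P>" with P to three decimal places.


loops=2 perimeter=16.983

Straddling triangles (24 of 36):
  (v0,v3,v1) [--+] → (1.21412, 0.608617, 0.3721)–(1.56551, 0, 0.3721)  len=0.7028
  (v1,v3,v4) [+-+] → (1.21412, 0.608617, 0.3721)–(0.782754, 1.35575, 0.3721)  len=0.8627
  (v1,v4,v2) [++-] → (0.733067, 0.921316, 0.3721)–(1.265, 0, 0.3721)  len=1.0638
  (v2,v4,v5) [-+-] → (0.733067, 0.921316, 0.3721)–(0.6325, 1.0955, 0.3721)  len=0.2011
  (v3,v6,v4) [--+] → (0.0799775, 1.35575, 0.3721)–(0.782754, 1.35575, 0.3721)  len=0.7028
  (v4,v6,v7) [+-+] → (0.0799775, 1.35575, 0.3721)–(-0.782754, 1.35575, 0.3721)  len=0.8627
  (v4,v7,v5) [++-] → (-0.431366, 1.0955, 0.3721)–(0.6325, 1.0955, 0.3721)  len=1.0639
  (v5,v7,v8) [-+-] → (-0.431366, 1.0955, 0.3721)–(-0.6325, 1.0955, 0.3721)  len=0.2011
  (v6,v9,v7) [--+] → (-1.13414, 0.747133, 0.3721)–(-0.782754, 1.35575, 0.3721)  len=0.7028
  (v7,v9,v10) [+-+] → (-1.13414, 0.747133, 0.3721)–(-1.56551, 0, 0.3721)  len=0.8627
  (v7,v10,v8) [++-] → (-1.16443, 0.174184, 0.3721)–(-0.6325, 1.0955, 0.3721)  len=1.0638
  (v8,v10,v11) [-+-] → (-1.16443, 0.174184, 0.3721)–(-1.265, 0, 0.3721)  len=0.2011
  (v9,v12,v10) [--+] → (-1.21412, -0.608617, 0.3721)–(-1.56551, 0, 0.3721)  len=0.7028
  (v10,v12,v13) [+-+] → (-1.21412, -0.608617, 0.3721)–(-0.782754, -1.35575, 0.3721)  len=0.8627
  (v10,v13,v11) [++-] → (-0.733067, -0.921316, 0.3721)–(-1.265, 0, 0.3721)  len=1.0638
  (v11,v13,v14) [-+-] → (-0.733067, -0.921316, 0.3721)–(-0.6325, -1.0955, 0.3721)  len=0.2011
  (v12,v15,v13) [--+] → (-0.0799775, -1.35575, 0.3721)–(-0.782754, -1.35575, 0.3721)  len=0.7028
  (v13,v15,v16) [+-+] → (-0.0799775, -1.35575, 0.3721)–(0.782754, -1.35575, 0.3721)  len=0.8627
  (v13,v16,v14) [++-] → (0.431366, -1.0955, 0.3721)–(-0.6325, -1.0955, 0.3721)  len=1.0639
  (v14,v16,v17) [-+-] → (0.431366, -1.0955, 0.3721)–(0.6325, -1.0955, 0.3721)  len=0.2011
  (v15,v0,v16) [--+] → (1.13414, -0.747133, 0.3721)–(0.782754, -1.35575, 0.3721)  len=0.7028
  (v16,v0,v1) [+-+] → (1.13414, -0.747133, 0.3721)–(1.56551, 0, 0.3721)  len=0.8627
  (v16,v1,v17) [++-] → (1.16443, -0.174184, 0.3721)–(0.6325, -1.0955, 0.3721)  len=1.0638
  (v17,v1,v2) [-+-] → (1.16443, -0.174184, 0.3721)–(1.265, 0, 0.3721)  len=0.2011

Chained into 2 loop(s):
  loop 1: 12 segments, perimeter = 9.3930
  loop 2: 12 segments, perimeter = 7.5899
Total perimeter = 16.983


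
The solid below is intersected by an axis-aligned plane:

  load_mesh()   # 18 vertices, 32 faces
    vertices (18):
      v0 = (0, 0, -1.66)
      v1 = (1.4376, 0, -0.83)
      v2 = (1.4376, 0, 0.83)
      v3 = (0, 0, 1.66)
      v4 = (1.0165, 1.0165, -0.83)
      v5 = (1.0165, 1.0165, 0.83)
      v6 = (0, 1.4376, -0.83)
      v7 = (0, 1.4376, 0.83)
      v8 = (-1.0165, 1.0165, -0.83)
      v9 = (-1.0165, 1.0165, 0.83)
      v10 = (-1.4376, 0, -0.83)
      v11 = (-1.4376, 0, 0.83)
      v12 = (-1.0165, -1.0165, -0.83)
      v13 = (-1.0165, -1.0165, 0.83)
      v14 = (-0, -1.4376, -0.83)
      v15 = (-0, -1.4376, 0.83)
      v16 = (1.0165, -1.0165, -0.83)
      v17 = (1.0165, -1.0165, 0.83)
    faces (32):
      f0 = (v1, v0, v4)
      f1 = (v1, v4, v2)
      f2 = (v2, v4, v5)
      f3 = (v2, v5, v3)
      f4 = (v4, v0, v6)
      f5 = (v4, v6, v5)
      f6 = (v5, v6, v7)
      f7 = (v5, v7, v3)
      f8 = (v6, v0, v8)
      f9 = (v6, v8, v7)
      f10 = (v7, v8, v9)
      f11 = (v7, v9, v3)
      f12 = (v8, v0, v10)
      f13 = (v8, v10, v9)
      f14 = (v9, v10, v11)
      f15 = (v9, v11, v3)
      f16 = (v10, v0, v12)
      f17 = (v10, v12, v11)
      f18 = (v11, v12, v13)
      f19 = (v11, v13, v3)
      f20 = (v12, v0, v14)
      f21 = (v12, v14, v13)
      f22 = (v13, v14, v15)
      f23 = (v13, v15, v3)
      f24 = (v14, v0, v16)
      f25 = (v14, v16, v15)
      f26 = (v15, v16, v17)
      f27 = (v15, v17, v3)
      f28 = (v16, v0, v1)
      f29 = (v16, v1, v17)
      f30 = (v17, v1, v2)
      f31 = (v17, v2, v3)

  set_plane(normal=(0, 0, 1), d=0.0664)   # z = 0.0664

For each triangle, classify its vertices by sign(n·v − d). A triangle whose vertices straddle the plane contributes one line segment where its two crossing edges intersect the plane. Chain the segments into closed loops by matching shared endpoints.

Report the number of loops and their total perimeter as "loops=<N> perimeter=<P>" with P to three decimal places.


loops=1 perimeter=8.802

Straddling triangles (16 of 32):
  (v1,v4,v2) [--+] → (1.24389, 0.46759, 0.0664)–(1.4376, 0, 0.0664)  len=0.5061
  (v2,v4,v5) [+-+] → (1.24389, 0.46759, 0.0664)–(1.0165, 1.0165, 0.0664)  len=0.5941
  (v4,v6,v5) [--+] → (0.54891, 1.21021, 0.0664)–(1.0165, 1.0165, 0.0664)  len=0.5061
  (v5,v6,v7) [+-+] → (0.54891, 1.21021, 0.0664)–(0, 1.4376, 0.0664)  len=0.5941
  (v6,v8,v7) [--+] → (-0.46759, 1.24389, 0.0664)–(0, 1.4376, 0.0664)  len=0.5061
  (v7,v8,v9) [+-+] → (-0.46759, 1.24389, 0.0664)–(-1.0165, 1.0165, 0.0664)  len=0.5941
  (v8,v10,v9) [--+] → (-1.21021, 0.54891, 0.0664)–(-1.0165, 1.0165, 0.0664)  len=0.5061
  (v9,v10,v11) [+-+] → (-1.21021, 0.54891, 0.0664)–(-1.4376, 0, 0.0664)  len=0.5941
  (v10,v12,v11) [--+] → (-1.24389, -0.46759, 0.0664)–(-1.4376, 0, 0.0664)  len=0.5061
  (v11,v12,v13) [+-+] → (-1.24389, -0.46759, 0.0664)–(-1.0165, -1.0165, 0.0664)  len=0.5941
  (v12,v14,v13) [--+] → (-0.54891, -1.21021, 0.0664)–(-1.0165, -1.0165, 0.0664)  len=0.5061
  (v13,v14,v15) [+-+] → (-0.54891, -1.21021, 0.0664)–(0, -1.4376, 0.0664)  len=0.5941
  (v14,v16,v15) [--+] → (0.46759, -1.24389, 0.0664)–(0, -1.4376, 0.0664)  len=0.5061
  (v15,v16,v17) [+-+] → (0.46759, -1.24389, 0.0664)–(1.0165, -1.0165, 0.0664)  len=0.5941
  (v16,v1,v17) [--+] → (1.21021, -0.54891, 0.0664)–(1.0165, -1.0165, 0.0664)  len=0.5061
  (v17,v1,v2) [+-+] → (1.21021, -0.54891, 0.0664)–(1.4376, 0, 0.0664)  len=0.5941

Chained into 1 loop(s):
  loop 1: 16 segments, perimeter = 8.8022
Total perimeter = 8.802


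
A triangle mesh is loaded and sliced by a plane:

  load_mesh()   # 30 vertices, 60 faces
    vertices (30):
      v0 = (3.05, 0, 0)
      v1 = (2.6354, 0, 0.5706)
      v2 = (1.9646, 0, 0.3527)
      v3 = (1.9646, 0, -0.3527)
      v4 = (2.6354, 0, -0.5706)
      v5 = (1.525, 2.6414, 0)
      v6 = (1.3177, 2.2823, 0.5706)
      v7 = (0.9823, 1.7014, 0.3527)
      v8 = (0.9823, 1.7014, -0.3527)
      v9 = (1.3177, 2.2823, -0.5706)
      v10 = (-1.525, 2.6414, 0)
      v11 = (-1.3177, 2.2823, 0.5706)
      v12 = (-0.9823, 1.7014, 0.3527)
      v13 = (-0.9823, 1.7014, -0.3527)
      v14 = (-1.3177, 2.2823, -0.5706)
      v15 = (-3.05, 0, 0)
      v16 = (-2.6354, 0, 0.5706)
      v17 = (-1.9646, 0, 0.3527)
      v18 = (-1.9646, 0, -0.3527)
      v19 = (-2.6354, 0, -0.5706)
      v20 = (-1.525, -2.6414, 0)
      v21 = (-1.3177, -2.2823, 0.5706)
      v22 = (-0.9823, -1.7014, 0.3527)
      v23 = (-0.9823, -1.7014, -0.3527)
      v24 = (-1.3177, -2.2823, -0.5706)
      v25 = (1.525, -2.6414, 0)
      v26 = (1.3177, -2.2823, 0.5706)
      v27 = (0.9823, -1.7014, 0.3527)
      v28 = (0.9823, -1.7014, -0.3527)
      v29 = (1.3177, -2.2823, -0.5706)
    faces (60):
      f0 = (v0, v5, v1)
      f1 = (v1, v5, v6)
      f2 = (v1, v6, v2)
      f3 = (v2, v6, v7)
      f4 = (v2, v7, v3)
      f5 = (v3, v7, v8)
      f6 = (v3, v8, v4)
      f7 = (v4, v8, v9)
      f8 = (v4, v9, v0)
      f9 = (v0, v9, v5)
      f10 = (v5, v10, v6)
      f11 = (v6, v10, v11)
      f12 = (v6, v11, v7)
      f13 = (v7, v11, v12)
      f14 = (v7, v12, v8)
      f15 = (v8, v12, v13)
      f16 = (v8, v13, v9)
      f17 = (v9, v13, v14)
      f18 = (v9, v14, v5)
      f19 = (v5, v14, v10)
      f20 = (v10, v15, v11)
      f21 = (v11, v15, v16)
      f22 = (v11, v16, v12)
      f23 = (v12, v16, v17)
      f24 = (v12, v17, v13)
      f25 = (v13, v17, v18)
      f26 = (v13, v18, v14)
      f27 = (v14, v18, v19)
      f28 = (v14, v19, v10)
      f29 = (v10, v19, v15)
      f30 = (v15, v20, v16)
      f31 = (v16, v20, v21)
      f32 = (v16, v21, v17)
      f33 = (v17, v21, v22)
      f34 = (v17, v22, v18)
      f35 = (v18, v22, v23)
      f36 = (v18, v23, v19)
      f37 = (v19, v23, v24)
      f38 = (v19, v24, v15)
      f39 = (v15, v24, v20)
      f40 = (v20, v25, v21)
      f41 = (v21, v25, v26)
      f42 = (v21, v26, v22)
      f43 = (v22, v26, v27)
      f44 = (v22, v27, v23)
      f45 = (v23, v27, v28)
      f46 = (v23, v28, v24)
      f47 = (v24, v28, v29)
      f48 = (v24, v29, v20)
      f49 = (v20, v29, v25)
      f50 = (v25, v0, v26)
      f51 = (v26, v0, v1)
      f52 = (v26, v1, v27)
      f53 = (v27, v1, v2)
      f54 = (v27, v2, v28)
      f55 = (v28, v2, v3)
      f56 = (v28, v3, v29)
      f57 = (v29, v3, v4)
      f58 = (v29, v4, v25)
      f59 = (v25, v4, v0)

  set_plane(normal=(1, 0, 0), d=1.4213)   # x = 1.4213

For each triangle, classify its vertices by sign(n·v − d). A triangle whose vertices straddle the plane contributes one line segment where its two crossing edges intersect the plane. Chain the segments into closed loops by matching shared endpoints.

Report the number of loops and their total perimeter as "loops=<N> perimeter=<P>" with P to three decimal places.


loops=2 perimeter=9.322

Straddling triangles (24 of 60):
  (v1,v5,v6) [++-] → (1.4213, 2.46176, 0.285438)–(1.4213, 2.10286, 0.5706)  len=0.4584
  (v1,v6,v2) [+-+] → (1.4213, 2.10286, 0.5706)–(1.4213, 1.91679, 0.535704)  len=0.1893
  (v2,v6,v7) [+--] → (1.4213, 1.91679, 0.535704)–(1.4213, 0.941027, 0.3527)  len=0.9928
  (v2,v7,v3) [+-+] → (1.4213, 0.941027, 0.3527)–(1.4213, 0.941027, 0.0374495)  len=0.3153
  (v3,v7,v8) [+--] → (1.4213, 0.941027, 0.0374495)–(1.4213, 0.941027, -0.3527)  len=0.3901
  (v3,v8,v4) [+-+] → (1.4213, 0.941027, -0.3527)–(1.4213, 1.24957, -0.410566)  len=0.3139
  (v4,v8,v9) [+--] → (1.4213, 1.24957, -0.410566)–(1.4213, 2.10286, -0.5706)  len=0.8682
  (v4,v9,v0) [+-+] → (1.4213, 2.10286, -0.5706)–(1.4213, 2.14581, -0.536475)  len=0.0549
  (v0,v9,v5) [+-+] → (1.4213, 2.14581, -0.536475)–(1.4213, 2.46176, -0.285438)  len=0.4035
  (v5,v10,v6) [+--] → (1.4213, 2.6414, 0)–(1.4213, 2.46176, 0.285438)  len=0.3373
  (v9,v14,v5) [--+] → (1.4213, 2.6283, -0.0208151)–(1.4213, 2.46176, -0.285438)  len=0.3127
  (v5,v14,v10) [+--] → (1.4213, 2.6283, -0.0208151)–(1.4213, 2.6414, 0)  len=0.0246
  (v20,v25,v21) [-+-] → (1.4213, -2.6414, 0)–(1.4213, -2.6283, 0.0208151)  len=0.0246
  (v21,v25,v26) [-+-] → (1.4213, -2.6283, 0.0208151)–(1.4213, -2.46176, 0.285438)  len=0.3127
  (v20,v29,v25) [--+] → (1.4213, -2.46176, -0.285438)–(1.4213, -2.6414, 0)  len=0.3373
  (v25,v0,v26) [++-] → (1.4213, -2.14581, 0.536475)–(1.4213, -2.46176, 0.285438)  len=0.4035
  (v26,v0,v1) [-++] → (1.4213, -2.14581, 0.536475)–(1.4213, -2.10286, 0.5706)  len=0.0549
  (v26,v1,v27) [-+-] → (1.4213, -2.10286, 0.5706)–(1.4213, -1.24957, 0.410566)  len=0.8682
  (v27,v1,v2) [-++] → (1.4213, -1.24957, 0.410566)–(1.4213, -0.941027, 0.3527)  len=0.3139
  (v27,v2,v28) [-+-] → (1.4213, -0.941027, 0.3527)–(1.4213, -0.941027, -0.0374495)  len=0.3901
  (v28,v2,v3) [-++] → (1.4213, -0.941027, -0.0374495)–(1.4213, -0.941027, -0.3527)  len=0.3153
  (v28,v3,v29) [-+-] → (1.4213, -0.941027, -0.3527)–(1.4213, -1.91679, -0.535704)  len=0.9928
  (v29,v3,v4) [-++] → (1.4213, -1.91679, -0.535704)–(1.4213, -2.10286, -0.5706)  len=0.1893
  (v29,v4,v25) [-++] → (1.4213, -2.10286, -0.5706)–(1.4213, -2.46176, -0.285438)  len=0.4584

Chained into 2 loop(s):
  loop 1: 12 segments, perimeter = 4.6609
  loop 2: 12 segments, perimeter = 4.6609
Total perimeter = 9.322


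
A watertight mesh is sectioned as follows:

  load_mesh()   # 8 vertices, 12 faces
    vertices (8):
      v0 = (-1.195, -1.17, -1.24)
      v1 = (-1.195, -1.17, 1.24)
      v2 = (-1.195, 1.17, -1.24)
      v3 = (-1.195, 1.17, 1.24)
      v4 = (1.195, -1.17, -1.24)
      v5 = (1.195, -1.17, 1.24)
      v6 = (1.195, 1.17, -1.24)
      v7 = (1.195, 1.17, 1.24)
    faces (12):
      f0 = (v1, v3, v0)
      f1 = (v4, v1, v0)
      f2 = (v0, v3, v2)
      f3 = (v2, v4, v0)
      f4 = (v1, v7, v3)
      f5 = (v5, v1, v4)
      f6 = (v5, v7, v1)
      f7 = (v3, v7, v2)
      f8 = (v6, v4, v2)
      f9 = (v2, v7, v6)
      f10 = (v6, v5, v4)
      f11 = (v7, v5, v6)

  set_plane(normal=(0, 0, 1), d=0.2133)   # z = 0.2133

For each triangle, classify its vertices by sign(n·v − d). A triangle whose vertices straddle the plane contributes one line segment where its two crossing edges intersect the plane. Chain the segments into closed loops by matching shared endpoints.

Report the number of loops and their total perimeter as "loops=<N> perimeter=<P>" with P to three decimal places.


Straddling triangles (8 of 12):
  (v1,v3,v0) [++-] → (-1.195, 0.201259, 0.2133)–(-1.195, -1.17, 0.2133)  len=1.3713
  (v4,v1,v0) [-+-] → (-0.205559, -1.17, 0.2133)–(-1.195, -1.17, 0.2133)  len=0.9894
  (v0,v3,v2) [-+-] → (-1.195, 0.201259, 0.2133)–(-1.195, 1.17, 0.2133)  len=0.9687
  (v5,v1,v4) [++-] → (-0.205559, -1.17, 0.2133)–(1.195, -1.17, 0.2133)  len=1.4006
  (v3,v7,v2) [++-] → (0.205559, 1.17, 0.2133)–(-1.195, 1.17, 0.2133)  len=1.4006
  (v2,v7,v6) [-+-] → (0.205559, 1.17, 0.2133)–(1.195, 1.17, 0.2133)  len=0.9894
  (v6,v5,v4) [-+-] → (1.195, -0.201259, 0.2133)–(1.195, -1.17, 0.2133)  len=0.9687
  (v7,v5,v6) [++-] → (1.195, -0.201259, 0.2133)–(1.195, 1.17, 0.2133)  len=1.3713

Chained into 1 loop(s):
  loop 1: 8 segments, perimeter = 9.4600
Total perimeter = 9.460

loops=1 perimeter=9.460


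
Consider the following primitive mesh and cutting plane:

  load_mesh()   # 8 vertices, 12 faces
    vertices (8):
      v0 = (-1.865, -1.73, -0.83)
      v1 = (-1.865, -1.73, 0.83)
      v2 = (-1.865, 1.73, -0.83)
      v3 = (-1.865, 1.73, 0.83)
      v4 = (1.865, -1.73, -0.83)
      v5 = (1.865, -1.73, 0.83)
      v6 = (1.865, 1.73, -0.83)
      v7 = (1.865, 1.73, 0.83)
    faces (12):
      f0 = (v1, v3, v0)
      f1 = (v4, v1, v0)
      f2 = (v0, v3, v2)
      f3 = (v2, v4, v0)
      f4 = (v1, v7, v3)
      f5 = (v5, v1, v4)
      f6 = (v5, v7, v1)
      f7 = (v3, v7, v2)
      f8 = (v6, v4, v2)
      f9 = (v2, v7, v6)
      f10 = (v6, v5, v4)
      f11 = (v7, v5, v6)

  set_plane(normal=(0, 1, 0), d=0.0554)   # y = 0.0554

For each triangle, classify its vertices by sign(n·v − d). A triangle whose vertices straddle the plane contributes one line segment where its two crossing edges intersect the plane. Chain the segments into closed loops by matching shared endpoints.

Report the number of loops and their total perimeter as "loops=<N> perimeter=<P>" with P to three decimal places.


Straddling triangles (8 of 12):
  (v1,v3,v0) [-+-] → (-1.865, 0.0554, 0.83)–(-1.865, 0.0554, 0.0265792)  len=0.8034
  (v0,v3,v2) [-++] → (-1.865, 0.0554, 0.0265792)–(-1.865, 0.0554, -0.83)  len=0.8566
  (v2,v4,v0) [+--] → (-0.0597231, 0.0554, -0.83)–(-1.865, 0.0554, -0.83)  len=1.8053
  (v1,v7,v3) [-++] → (0.0597231, 0.0554, 0.83)–(-1.865, 0.0554, 0.83)  len=1.9247
  (v5,v7,v1) [-+-] → (1.865, 0.0554, 0.83)–(0.0597231, 0.0554, 0.83)  len=1.8053
  (v6,v4,v2) [+-+] → (1.865, 0.0554, -0.83)–(-0.0597231, 0.0554, -0.83)  len=1.9247
  (v6,v5,v4) [+--] → (1.865, 0.0554, -0.0265792)–(1.865, 0.0554, -0.83)  len=0.8034
  (v7,v5,v6) [+-+] → (1.865, 0.0554, 0.83)–(1.865, 0.0554, -0.0265792)  len=0.8566

Chained into 1 loop(s):
  loop 1: 8 segments, perimeter = 10.7800
Total perimeter = 10.780

loops=1 perimeter=10.780
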